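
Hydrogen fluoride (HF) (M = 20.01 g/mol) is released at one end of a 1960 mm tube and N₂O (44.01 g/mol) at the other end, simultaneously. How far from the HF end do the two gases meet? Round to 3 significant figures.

Distances travelled in equal time are proportional to diffusion rates, so d_HF/d_N₂O = √(M_N₂O/M_HF) = √(44.01/20.01) = 1.483.
With d_HF + d_N₂O = 1960 mm, d_N₂O = 1960/(1 + 1.483) = 789.4 mm.
d_HF = 1960 − 789.4 = 1170 mm.

1170 mm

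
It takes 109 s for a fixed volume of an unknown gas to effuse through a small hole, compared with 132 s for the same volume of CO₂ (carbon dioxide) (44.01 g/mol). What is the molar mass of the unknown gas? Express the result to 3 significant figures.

By Graham's law, t_X/t_CO₂ = √(M_X/M_CO₂).
109/132 = 0.8258 = √(M_X/44.01)
M_X = 44.01 × 0.8258² = 44.01 × 0.6819 = 30.0 g/mol

30.0 g/mol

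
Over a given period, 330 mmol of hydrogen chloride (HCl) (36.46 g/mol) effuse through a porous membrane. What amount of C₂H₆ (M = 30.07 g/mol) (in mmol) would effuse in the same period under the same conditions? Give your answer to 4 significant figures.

From Graham's law, rate_C₂H₆/rate_HCl = √(M_HCl/M_C₂H₆) = √(36.46/30.07) = √1.213 = 1.101.
So the amount for C₂H₆ is 330 × 1.101 = 363.4 mmol.

363.4 mmol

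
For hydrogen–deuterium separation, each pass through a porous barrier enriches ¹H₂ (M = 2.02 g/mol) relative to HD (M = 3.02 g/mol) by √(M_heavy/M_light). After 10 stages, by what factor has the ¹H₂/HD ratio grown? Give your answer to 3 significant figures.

7.47

The single-stage factor is √(M_heavy/M_light), so 10 stages give [√(3.02/2.02)]^10 = (3.02/2.02)^(10/2).
= 1.49505^5 = 7.47.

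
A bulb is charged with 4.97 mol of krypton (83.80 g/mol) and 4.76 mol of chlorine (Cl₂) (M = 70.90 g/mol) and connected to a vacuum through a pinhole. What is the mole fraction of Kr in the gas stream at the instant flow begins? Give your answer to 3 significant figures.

Rate_i ∝ x_i/√M_i (Graham's law weighted by mole fraction), so the effusate composition follows n_i/√M_i.
x_Kr(eff) = (n_Kr/√M_Kr) / (n_Kr/√M_Kr + n_Cl₂/√M_Cl₂)
= (4.97/√83.80) / (4.97/√83.80 + 4.76/√70.90) = 0.5429/(0.5429 + 0.5653) = 0.490.

0.490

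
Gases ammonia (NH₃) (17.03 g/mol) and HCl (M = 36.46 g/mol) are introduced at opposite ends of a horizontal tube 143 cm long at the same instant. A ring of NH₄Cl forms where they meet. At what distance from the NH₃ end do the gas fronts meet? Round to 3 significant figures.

84.9 cm

Graham's law gives d_NH₃/d_HCl = rate_NH₃/rate_HCl = √(M_HCl/M_NH₃) = √(36.46/17.03) = 1.463.
With d_NH₃ + d_HCl = 143 cm, d_HCl = 143/(1 + 1.463) = 58.05 cm.
d_NH₃ = 143 − 58.05 = 84.9 cm.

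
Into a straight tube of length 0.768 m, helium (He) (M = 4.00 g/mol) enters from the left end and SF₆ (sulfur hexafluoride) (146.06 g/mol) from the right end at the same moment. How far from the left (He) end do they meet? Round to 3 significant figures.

0.659 m

Graham's law gives d_He/d_SF₆ = rate_He/rate_SF₆ = √(M_SF₆/M_He) = √(146.06/4.00) = 6.043.
With d_He + d_SF₆ = 0.768 m, d_SF₆ = 0.768/(1 + 6.043) = 0.1090 m.
d_He = 0.768 − 0.1090 = 0.659 m.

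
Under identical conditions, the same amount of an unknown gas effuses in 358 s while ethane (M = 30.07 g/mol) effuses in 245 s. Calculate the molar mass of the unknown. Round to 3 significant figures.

64.2 g/mol

Graham's law gives t_X/t_C₂H₆ = √(M_X/M_C₂H₆).
358/245 = 1.461 = √(M_X/30.07)
M_X = 30.07 × 1.461² = 30.07 × 2.135 = 64.2 g/mol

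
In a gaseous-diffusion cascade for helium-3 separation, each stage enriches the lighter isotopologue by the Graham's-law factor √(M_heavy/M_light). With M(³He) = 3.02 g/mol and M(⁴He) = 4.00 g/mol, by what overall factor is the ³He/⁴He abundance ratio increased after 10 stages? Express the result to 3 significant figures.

After 10 stages the ratio has grown by (√(4.00/3.02))^10 = (4.00/3.02)^(10/2).
= 1.32450^5 = 4.08.

4.08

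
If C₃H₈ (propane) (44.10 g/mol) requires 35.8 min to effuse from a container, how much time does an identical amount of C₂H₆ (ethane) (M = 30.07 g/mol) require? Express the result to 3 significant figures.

29.6 min

Graham's law gives t_C₂H₆/t_C₃H₈ = √(M_C₂H₆/M_C₃H₈) = √(30.07/44.10) = √0.6819 = 0.8257.
So the time for C₂H₆ is 35.8 × 0.8257 = 29.6 min.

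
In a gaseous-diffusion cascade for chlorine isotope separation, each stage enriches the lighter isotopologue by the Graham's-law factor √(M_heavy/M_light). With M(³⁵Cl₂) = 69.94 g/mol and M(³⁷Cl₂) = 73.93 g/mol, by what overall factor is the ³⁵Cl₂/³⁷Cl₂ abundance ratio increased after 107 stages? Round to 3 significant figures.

Each stage multiplies the ratio by α = √(73.93/69.94), so after 107 stages the overall factor is α^107 = (73.93/69.94)^(107/2).
= 1.05705^(107/2) = 19.5.

19.5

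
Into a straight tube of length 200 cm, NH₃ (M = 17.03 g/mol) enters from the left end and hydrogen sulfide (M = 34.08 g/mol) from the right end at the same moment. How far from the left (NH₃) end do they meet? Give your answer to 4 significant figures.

Distances travelled in equal time are proportional to diffusion rates, so d_NH₃/d_H₂S = √(M_H₂S/M_NH₃) = √(34.08/17.03) = 1.415.
With d_NH₃ + d_H₂S = 200 cm, d_H₂S = 200/(1 + 1.415) = 82.83 cm.
d_NH₃ = 200 − 82.83 = 117.2 cm.

117.2 cm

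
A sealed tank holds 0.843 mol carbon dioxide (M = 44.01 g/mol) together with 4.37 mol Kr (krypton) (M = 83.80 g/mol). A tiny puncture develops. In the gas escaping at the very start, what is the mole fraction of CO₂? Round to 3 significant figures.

Effusion rate of each component ∝ n_i/√M_i (partial pressure × 1/√M).
Mole fraction of CO₂ in the effusate = (n_CO₂/√M_CO₂) / (n_CO₂/√M_CO₂ + n_Kr/√M_Kr)
= (0.843/√44.01) / (0.843/√44.01 + 4.37/√83.80) = 0.1271/(0.1271 + 0.4774) = 0.210.

0.210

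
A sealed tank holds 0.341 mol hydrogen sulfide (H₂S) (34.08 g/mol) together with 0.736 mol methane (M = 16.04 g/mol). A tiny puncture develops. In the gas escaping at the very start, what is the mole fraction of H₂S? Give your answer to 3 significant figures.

Rate_i ∝ x_i/√M_i (Graham's law weighted by mole fraction), so the effusate composition follows n_i/√M_i.
x_H₂S(eff) = (n_H₂S/√M_H₂S) / (n_H₂S/√M_H₂S + n_CH₄/√M_CH₄)
= (0.341/√34.08) / (0.341/√34.08 + 0.736/√16.04) = 0.05841/(0.05841 + 0.1838) = 0.241.

0.241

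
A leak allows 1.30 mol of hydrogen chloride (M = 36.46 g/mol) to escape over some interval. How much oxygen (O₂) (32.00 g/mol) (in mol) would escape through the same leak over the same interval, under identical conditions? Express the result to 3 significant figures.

1.39 mol

Graham's law gives rate_O₂/rate_HCl = √(M_HCl/M_O₂) = √(36.46/32.00) = √1.139 = 1.067.
So the amount for O₂ is 1.30 × 1.067 = 1.39 mol.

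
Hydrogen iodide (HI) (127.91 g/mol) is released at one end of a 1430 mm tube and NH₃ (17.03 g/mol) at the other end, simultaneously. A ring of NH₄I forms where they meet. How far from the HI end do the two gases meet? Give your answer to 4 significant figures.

The fronts meet when d_HI + d_NH₃ = L with d_HI/d_NH₃ = √(M_NH₃/M_HI) (Graham's law). Here √(M_NH₃/M_HI) = √(17.03/127.91) = 0.3649.
With d_HI + d_NH₃ = 1430 mm, d_NH₃ = 1430/(1 + 0.3649) = 1048 mm.
d_HI = 1430 − 1048 = 382.3 mm.

382.3 mm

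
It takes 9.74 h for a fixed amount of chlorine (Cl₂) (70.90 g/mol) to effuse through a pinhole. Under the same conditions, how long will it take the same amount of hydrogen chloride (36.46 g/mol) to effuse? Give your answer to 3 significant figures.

6.98 h

Since effusion rate ∝ 1/√M, t_HCl/t_Cl₂ = √(M_HCl/M_Cl₂) = √(36.46/70.90) = √0.5142 = 0.7171.
So the time for HCl is 9.74 × 0.7171 = 6.98 h.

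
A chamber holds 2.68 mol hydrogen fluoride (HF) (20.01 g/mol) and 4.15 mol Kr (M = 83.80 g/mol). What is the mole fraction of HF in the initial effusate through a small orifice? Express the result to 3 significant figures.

0.569

Rate_i ∝ x_i/√M_i (Graham's law weighted by mole fraction), so the effusate composition follows n_i/√M_i.
Mole fraction of HF in the effusate = (n_HF/√M_HF) / (n_HF/√M_HF + n_Kr/√M_Kr)
= (2.68/√20.01) / (2.68/√20.01 + 4.15/√83.80) = 0.5991/(0.5991 + 0.4533) = 0.569.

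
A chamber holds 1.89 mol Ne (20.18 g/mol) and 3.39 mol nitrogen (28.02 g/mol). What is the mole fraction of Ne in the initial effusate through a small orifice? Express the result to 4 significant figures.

0.3965

Effusion rate of each component ∝ n_i/√M_i (partial pressure × 1/√M).
Mole fraction of Ne in the effusate = (n_Ne/√M_Ne) / (n_Ne/√M_Ne + n_N₂/√M_N₂)
= (1.89/√20.18) / (1.89/√20.18 + 3.39/√28.02) = 0.4207/(0.4207 + 0.6404) = 0.3965.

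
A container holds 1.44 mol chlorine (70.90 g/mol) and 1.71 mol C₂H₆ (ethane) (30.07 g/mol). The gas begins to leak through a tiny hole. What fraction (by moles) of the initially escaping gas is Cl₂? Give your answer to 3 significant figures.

Each component's effusion rate ∝ (its partial pressure)·(1/√M) ∝ n_i/√M_i.
So x_Cl₂ in the escaping gas = (n_Cl₂/√M_Cl₂) / Σ(n_i/√M_i)
= (1.44/√70.90) / (1.44/√70.90 + 1.71/√30.07) = 0.1710/(0.1710 + 0.3118) = 0.354.

0.354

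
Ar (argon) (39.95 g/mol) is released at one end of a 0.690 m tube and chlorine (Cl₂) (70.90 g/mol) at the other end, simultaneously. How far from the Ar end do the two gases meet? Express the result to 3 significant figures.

0.394 m

Graham's law gives d_Ar/d_Cl₂ = rate_Ar/rate_Cl₂ = √(M_Cl₂/M_Ar) = √(70.90/39.95) = 1.332.
With d_Ar + d_Cl₂ = 0.690 m, d_Cl₂ = 0.690/(1 + 1.332) = 0.2959 m.
d_Ar = 0.690 − 0.2959 = 0.394 m.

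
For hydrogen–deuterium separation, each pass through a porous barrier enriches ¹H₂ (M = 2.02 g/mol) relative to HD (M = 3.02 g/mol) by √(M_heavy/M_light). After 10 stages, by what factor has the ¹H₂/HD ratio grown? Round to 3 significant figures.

7.47

Each stage multiplies the ratio by α = √(3.02/2.02), so after 10 stages the overall factor is α^10 = (3.02/2.02)^(10/2).
= 1.49505^5 = 7.47.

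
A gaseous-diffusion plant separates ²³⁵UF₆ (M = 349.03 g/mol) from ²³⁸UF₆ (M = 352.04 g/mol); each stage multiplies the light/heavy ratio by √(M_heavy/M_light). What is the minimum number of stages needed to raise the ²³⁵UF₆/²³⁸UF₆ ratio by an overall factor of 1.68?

121

Per stage α = (352.04/349.03)^(1/2) = 1.00862^0.5, giving ln α = 0.004293.
Need α^N ≥ 1.68 ⇒ N ≥ ln(1.68) / ln α = 0.5188 / 0.004293 = 120.83.
So at least 121 stages are needed.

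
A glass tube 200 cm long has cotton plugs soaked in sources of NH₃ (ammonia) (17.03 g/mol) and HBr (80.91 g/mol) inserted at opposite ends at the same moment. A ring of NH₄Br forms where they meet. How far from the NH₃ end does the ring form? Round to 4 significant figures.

137.1 cm

Distances travelled in equal time are proportional to diffusion rates, so d_NH₃/d_HBr = √(M_HBr/M_NH₃) = √(80.91/17.03) = 2.180.
With d_NH₃ + d_HBr = 200 cm, d_HBr = 200/(1 + 2.180) = 62.90 cm.
d_NH₃ = 200 − 62.90 = 137.1 cm.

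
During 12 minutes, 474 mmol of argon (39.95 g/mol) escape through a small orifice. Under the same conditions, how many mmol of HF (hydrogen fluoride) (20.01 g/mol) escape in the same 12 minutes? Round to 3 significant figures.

Graham's law gives rate_HF/rate_Ar = √(M_Ar/M_HF) = √(39.95/20.01) = √1.997 = 1.413.
So the amount for HF is 474 × 1.413 = 670 mmol.

670 mmol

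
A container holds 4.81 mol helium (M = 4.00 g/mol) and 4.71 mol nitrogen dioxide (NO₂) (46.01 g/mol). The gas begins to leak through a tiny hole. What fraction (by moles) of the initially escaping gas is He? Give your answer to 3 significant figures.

0.776

Effusion rate of each component ∝ n_i/√M_i (partial pressure × 1/√M).
So x_He in the escaping gas = (n_He/√M_He) / Σ(n_i/√M_i)
= (4.81/√4.00) / (4.81/√4.00 + 4.71/√46.01) = 2.405/(2.405 + 0.6944) = 0.776.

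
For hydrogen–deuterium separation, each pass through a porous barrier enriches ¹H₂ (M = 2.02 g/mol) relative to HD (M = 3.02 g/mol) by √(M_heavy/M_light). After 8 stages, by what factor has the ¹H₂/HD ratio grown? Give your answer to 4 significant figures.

After 8 stages the ratio has grown by (√(3.02/2.02))^8 = (3.02/2.02)^(8/2).
= 1.49505^4 = 4.996.

4.996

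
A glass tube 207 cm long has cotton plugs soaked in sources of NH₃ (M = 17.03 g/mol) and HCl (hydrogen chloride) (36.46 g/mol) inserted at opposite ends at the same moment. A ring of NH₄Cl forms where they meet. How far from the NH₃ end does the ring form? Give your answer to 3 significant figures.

123 cm

In equal time, each gas travels a distance ∝ its rate ∝ 1/√M, so d_NH₃/d_HCl = √(M_HCl/M_NH₃) = √(36.46/17.03) = 1.463.
With d_NH₃ + d_HCl = 207 cm, d_HCl = 207/(1 + 1.463) = 84.04 cm.
d_NH₃ = 207 − 84.04 = 123 cm.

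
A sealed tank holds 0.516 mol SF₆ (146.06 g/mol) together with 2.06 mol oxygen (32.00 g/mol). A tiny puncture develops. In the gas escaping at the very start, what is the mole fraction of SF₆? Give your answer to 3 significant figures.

0.105

Rate_i ∝ x_i/√M_i (Graham's law weighted by mole fraction), so the effusate composition follows n_i/√M_i.
x_SF₆(eff) = (n_SF₆/√M_SF₆) / (n_SF₆/√M_SF₆ + n_O₂/√M_O₂)
= (0.516/√146.06) / (0.516/√146.06 + 2.06/√32.00) = 0.04270/(0.04270 + 0.3642) = 0.105.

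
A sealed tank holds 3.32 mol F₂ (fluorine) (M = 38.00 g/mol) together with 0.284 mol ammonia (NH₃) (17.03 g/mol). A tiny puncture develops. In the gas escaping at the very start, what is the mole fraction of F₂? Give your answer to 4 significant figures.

0.8867

Rate_i ∝ x_i/√M_i (Graham's law weighted by mole fraction), so the effusate composition follows n_i/√M_i.
So x_F₂ in the escaping gas = (n_F₂/√M_F₂) / Σ(n_i/√M_i)
= (3.32/√38.00) / (3.32/√38.00 + 0.284/√17.03) = 0.5386/(0.5386 + 0.06882) = 0.8867.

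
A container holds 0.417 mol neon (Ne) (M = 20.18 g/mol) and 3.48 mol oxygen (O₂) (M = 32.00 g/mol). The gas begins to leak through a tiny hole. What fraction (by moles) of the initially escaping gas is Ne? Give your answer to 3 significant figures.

0.131

Effusion rate of each component ∝ n_i/√M_i (partial pressure × 1/√M).
So x_Ne in the escaping gas = (n_Ne/√M_Ne) / Σ(n_i/√M_i)
= (0.417/√20.18) / (0.417/√20.18 + 3.48/√32.00) = 0.09283/(0.09283 + 0.6152) = 0.131.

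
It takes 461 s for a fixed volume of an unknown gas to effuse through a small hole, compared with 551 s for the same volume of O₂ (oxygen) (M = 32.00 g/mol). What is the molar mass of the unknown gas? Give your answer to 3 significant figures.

Graham's law gives t_X/t_O₂ = √(M_X/M_O₂).
461/551 = 0.8367 = √(M_X/32.00)
M_X = 32.00 × 0.8367² = 32.00 × 0.7000 = 22.4 g/mol

22.4 g/mol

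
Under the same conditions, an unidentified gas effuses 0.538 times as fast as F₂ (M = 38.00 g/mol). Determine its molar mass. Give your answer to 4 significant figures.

Since effusion rate ∝ 1/√M, rate_X/rate_F₂ = √(M_F₂/M_X).
0.538 = √(38.00/M_X)
M_X = 38.00 / 0.538² = 38.00 / 0.2894 = 131.3 g/mol

131.3 g/mol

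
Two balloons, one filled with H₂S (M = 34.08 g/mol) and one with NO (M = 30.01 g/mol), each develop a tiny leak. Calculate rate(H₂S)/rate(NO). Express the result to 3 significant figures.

0.938

Graham's law gives rate_H₂S/rate_NO = √(M_NO/M_H₂S) = √(30.01/34.08) = √0.8806 = 0.938.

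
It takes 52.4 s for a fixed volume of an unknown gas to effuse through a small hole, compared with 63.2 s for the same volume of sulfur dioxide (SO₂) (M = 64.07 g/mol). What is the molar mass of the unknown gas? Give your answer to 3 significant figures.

44.0 g/mol

Using Graham's law: t_X/t_SO₂ = √(M_X/M_SO₂).
52.4/63.2 = 0.8291 = √(M_X/64.07)
M_X = 64.07 × 0.8291² = 64.07 × 0.6874 = 44.0 g/mol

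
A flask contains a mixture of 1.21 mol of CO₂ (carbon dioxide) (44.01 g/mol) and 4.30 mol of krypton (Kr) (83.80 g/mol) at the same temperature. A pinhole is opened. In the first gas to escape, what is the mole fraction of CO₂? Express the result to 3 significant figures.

0.280

The effusion rate of species i is ∝ p_i/√M_i ∝ n_i/√M_i.
x_CO₂(eff) = (n_CO₂/√M_CO₂) / (n_CO₂/√M_CO₂ + n_Kr/√M_Kr)
= (1.21/√44.01) / (1.21/√44.01 + 4.30/√83.80) = 0.1824/(0.1824 + 0.4697) = 0.280.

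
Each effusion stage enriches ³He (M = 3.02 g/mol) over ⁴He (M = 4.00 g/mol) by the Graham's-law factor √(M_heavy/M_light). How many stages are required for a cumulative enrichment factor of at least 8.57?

16

With α = √(4.00/3.02) per stage, ln α = ½ ln(1.32450) = 0.1405.
Need α^N ≥ 8.57 ⇒ N ≥ ln(8.57) / ln α = 2.148 / 0.1405 = 15.29.
Rounding up, N = 16 stages.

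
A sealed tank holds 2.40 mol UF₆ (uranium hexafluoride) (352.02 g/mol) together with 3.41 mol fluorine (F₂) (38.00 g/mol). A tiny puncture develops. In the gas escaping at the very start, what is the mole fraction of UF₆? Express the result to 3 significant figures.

0.188

The effusion rate of species i is ∝ p_i/√M_i ∝ n_i/√M_i.
So x_UF₆ in the escaping gas = (n_UF₆/√M_UF₆) / Σ(n_i/√M_i)
= (2.40/√352.02) / (2.40/√352.02 + 3.41/√38.00) = 0.1279/(0.1279 + 0.5532) = 0.188.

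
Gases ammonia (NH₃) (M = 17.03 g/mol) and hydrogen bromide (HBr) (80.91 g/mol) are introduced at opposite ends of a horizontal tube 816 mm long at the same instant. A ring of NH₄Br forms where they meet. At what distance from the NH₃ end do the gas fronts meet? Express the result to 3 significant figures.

559 mm

In equal time, each gas travels a distance ∝ its rate ∝ 1/√M, so d_NH₃/d_HBr = √(M_HBr/M_NH₃) = √(80.91/17.03) = 2.180.
With d_NH₃ + d_HBr = 816 mm, d_HBr = 816/(1 + 2.180) = 256.6 mm.
d_NH₃ = 816 − 256.6 = 559 mm.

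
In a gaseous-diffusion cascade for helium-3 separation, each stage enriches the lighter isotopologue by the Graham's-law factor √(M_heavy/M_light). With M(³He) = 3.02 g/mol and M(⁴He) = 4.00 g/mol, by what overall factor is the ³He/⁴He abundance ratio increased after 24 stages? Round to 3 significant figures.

29.1

After 24 stages the ratio has grown by (√(4.00/3.02))^24 = (4.00/3.02)^(24/2).
= 1.32450^12 = 29.1.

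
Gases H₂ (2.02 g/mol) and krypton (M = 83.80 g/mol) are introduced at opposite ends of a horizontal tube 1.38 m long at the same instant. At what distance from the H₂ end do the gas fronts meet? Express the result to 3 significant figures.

Distances travelled in equal time are proportional to diffusion rates, so d_H₂/d_Kr = √(M_Kr/M_H₂) = √(83.80/2.02) = 6.441.
With d_H₂ + d_Kr = 1.38 m, d_Kr = 1.38/(1 + 6.441) = 0.1855 m.
d_H₂ = 1.38 − 0.1855 = 1.19 m.

1.19 m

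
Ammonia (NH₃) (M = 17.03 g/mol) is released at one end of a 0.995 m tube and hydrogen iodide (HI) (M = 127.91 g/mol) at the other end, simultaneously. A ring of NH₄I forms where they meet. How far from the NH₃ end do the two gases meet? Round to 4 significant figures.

0.7290 m

Graham's law gives d_NH₃/d_HI = rate_NH₃/rate_HI = √(M_HI/M_NH₃) = √(127.91/17.03) = 2.741.
With d_NH₃ + d_HI = 0.995 m, d_HI = 0.995/(1 + 2.741) = 0.2660 m.
d_NH₃ = 0.995 − 0.2660 = 0.7290 m.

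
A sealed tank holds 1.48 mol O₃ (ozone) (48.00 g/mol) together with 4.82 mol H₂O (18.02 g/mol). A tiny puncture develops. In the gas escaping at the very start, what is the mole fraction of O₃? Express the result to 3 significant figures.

The effusion rate of species i is ∝ p_i/√M_i ∝ n_i/√M_i.
x_O₃(eff) = (n_O₃/√M_O₃) / (n_O₃/√M_O₃ + n_H₂O/√M_H₂O)
= (1.48/√48.00) / (1.48/√48.00 + 4.82/√18.02) = 0.2136/(0.2136 + 1.135) = 0.158.

0.158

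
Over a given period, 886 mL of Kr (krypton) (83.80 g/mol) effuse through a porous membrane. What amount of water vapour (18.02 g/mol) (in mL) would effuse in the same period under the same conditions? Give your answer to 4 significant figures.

1911 mL

By Graham's law, rate_H₂O/rate_Kr = √(M_Kr/M_H₂O) = √(83.80/18.02) = √4.650 = 2.156.
So the volume for H₂O is 886 × 2.156 = 1911 mL.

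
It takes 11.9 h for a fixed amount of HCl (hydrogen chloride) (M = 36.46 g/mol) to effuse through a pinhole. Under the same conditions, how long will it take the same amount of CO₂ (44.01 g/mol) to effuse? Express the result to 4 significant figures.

Using Graham's law: t_CO₂/t_HCl = √(M_CO₂/M_HCl) = √(44.01/36.46) = √1.207 = 1.099.
So the time for CO₂ is 11.9 × 1.099 = 13.07 h.

13.07 h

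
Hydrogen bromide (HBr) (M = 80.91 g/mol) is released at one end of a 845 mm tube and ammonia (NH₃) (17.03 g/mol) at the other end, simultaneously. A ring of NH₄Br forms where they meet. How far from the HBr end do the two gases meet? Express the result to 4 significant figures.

In equal time, each gas travels a distance ∝ its rate ∝ 1/√M, so d_HBr/d_NH₃ = √(M_NH₃/M_HBr) = √(17.03/80.91) = 0.4588.
With d_HBr + d_NH₃ = 845 mm, d_NH₃ = 845/(1 + 0.4588) = 579.3 mm.
d_HBr = 845 − 579.3 = 265.7 mm.

265.7 mm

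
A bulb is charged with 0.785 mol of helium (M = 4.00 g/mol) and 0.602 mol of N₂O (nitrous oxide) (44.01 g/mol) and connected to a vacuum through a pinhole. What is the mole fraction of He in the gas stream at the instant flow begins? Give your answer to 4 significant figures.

Rate_i ∝ x_i/√M_i (Graham's law weighted by mole fraction), so the effusate composition follows n_i/√M_i.
So x_He in the escaping gas = (n_He/√M_He) / Σ(n_i/√M_i)
= (0.785/√4.00) / (0.785/√4.00 + 0.602/√44.01) = 0.3925/(0.3925 + 0.09074) = 0.8122.

0.8122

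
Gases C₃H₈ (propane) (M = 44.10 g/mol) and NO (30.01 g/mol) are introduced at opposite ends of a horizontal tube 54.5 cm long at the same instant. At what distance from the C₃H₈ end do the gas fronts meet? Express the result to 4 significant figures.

In equal time, each gas travels a distance ∝ its rate ∝ 1/√M, so d_C₃H₈/d_NO = √(M_NO/M_C₃H₈) = √(30.01/44.10) = 0.8249.
With d_C₃H₈ + d_NO = 54.5 cm, d_NO = 54.5/(1 + 0.8249) = 29.86 cm.
d_C₃H₈ = 54.5 − 29.86 = 24.64 cm.

24.64 cm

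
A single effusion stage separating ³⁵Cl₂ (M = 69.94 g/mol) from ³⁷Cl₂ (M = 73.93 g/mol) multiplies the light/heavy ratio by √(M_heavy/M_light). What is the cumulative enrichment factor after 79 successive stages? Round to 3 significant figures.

8.95

Overall factor = α^79 with α = √(73.93/69.94), i.e. (73.93/69.94)^(79/2).
= 1.05705^(79/2) = 8.95.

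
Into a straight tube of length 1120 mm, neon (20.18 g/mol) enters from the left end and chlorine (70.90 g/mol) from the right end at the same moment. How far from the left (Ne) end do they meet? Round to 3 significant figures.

In equal time, each gas travels a distance ∝ its rate ∝ 1/√M, so d_Ne/d_Cl₂ = √(M_Cl₂/M_Ne) = √(70.90/20.18) = 1.874.
With d_Ne + d_Cl₂ = 1120 mm, d_Cl₂ = 1120/(1 + 1.874) = 389.6 mm.
d_Ne = 1120 − 389.6 = 730 mm.

730 mm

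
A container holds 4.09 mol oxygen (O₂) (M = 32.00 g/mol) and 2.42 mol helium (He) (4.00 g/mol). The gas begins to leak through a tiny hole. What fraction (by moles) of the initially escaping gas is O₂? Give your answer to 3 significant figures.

Each component's effusion rate ∝ (its partial pressure)·(1/√M) ∝ n_i/√M_i.
x_O₂(eff) = (n_O₂/√M_O₂) / (n_O₂/√M_O₂ + n_He/√M_He)
= (4.09/√32.00) / (4.09/√32.00 + 2.42/√4.00) = 0.7230/(0.7230 + 1.210) = 0.374.

0.374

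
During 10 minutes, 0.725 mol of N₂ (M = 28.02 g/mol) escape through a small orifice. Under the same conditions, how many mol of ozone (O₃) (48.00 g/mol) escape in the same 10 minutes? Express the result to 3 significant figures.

0.554 mol

Since effusion rate ∝ 1/√M, rate_O₃/rate_N₂ = √(M_N₂/M_O₃) = √(28.02/48.00) = √0.5837 = 0.7640.
So the amount for O₃ is 0.725 × 0.7640 = 0.554 mol.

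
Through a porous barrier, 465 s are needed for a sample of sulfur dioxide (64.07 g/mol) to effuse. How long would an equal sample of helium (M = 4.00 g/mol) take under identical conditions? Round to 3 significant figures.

116 s

Since effusion rate ∝ 1/√M, t_He/t_SO₂ = √(M_He/M_SO₂) = √(4.00/64.07) = √0.06243 = 0.2499.
So the time for He is 465 × 0.2499 = 116 s.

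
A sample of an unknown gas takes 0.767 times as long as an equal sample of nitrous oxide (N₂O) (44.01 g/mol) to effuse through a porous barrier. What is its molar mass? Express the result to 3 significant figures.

Using Graham's law: t_X/t_N₂O = √(M_X/M_N₂O).
0.767 = √(M_X/44.01)
M_X = 44.01 × 0.767² = 44.01 × 0.5883 = 25.9 g/mol

25.9 g/mol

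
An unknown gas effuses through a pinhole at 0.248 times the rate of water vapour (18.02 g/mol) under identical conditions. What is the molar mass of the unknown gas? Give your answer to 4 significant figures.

By Graham's law, rate_X/rate_H₂O = √(M_H₂O/M_X).
0.248 = √(18.02/M_X)
M_X = 18.02 / 0.248² = 18.02 / 0.06150 = 293.0 g/mol

293.0 g/mol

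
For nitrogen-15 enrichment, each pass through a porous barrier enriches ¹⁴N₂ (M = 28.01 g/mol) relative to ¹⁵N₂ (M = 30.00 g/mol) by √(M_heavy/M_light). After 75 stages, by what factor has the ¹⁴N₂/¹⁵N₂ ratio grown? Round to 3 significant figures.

Overall factor = α^75 with α = √(30.00/28.01), i.e. (30.00/28.01)^(75/2).
= 1.07105^(75/2) = 13.1.

13.1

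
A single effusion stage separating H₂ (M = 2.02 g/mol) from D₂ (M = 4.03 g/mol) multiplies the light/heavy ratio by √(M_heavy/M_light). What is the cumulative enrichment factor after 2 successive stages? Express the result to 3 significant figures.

The single-stage factor is √(M_heavy/M_light), so 2 stages give [√(4.03/2.02)]^2 = (4.03/2.02)^(2/2).
= 1.99505^1 = 2.00.

2.00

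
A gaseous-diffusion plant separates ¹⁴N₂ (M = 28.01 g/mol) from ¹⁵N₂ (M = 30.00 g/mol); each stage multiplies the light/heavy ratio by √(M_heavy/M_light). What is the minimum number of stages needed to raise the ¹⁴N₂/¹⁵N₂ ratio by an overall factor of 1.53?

Single-stage factor α = √(30.00/28.01), so ln α = ½ ln(1.07105) = 0.03432.
Need α^N ≥ 1.53 ⇒ N ≥ ln(1.53) / ln α = 0.4253 / 0.03432 = 12.39.
So at least 13 stages are needed.

13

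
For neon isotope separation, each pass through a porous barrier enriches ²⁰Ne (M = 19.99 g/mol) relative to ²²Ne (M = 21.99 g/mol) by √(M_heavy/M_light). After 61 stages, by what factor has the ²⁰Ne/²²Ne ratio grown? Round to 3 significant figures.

18.3

After 61 stages the ratio has grown by (√(21.99/19.99))^61 = (21.99/19.99)^(61/2).
= 1.10005^(61/2) = 18.3.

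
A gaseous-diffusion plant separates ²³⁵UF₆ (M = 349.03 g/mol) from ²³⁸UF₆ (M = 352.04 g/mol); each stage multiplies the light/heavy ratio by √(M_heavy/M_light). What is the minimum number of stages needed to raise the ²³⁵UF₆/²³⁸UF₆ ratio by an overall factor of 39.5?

Per stage α = (352.04/349.03)^(1/2) = 1.00862^0.5, giving ln α = 0.004293.
Need α^N ≥ 39.5 ⇒ N ≥ ln(39.5) / ln α = 3.676 / 0.004293 = 856.26.
So at least 857 stages are needed.

857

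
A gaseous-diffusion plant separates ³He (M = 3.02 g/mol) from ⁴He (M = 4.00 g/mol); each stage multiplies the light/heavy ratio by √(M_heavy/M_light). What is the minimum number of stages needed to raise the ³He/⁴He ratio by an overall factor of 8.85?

16

With α = √(4.00/3.02) per stage, ln α = ½ ln(1.32450) = 0.1405.
Need α^N ≥ 8.85 ⇒ N ≥ ln(8.85) / ln α = 2.180 / 0.1405 = 15.52.
So at least 16 stages are needed.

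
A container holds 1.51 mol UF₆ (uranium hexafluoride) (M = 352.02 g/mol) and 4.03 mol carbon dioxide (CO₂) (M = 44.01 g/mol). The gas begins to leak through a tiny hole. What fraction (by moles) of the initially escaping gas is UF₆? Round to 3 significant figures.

0.117

Rate_i ∝ x_i/√M_i (Graham's law weighted by mole fraction), so the effusate composition follows n_i/√M_i.
x_UF₆(eff) = (n_UF₆/√M_UF₆) / (n_UF₆/√M_UF₆ + n_CO₂/√M_CO₂)
= (1.51/√352.02) / (1.51/√352.02 + 4.03/√44.01) = 0.08048/(0.08048 + 0.6075) = 0.117.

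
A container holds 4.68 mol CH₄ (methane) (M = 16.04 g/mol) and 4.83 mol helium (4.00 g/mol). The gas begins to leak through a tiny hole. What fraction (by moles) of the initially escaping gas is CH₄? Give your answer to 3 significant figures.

0.326

The effusion rate of species i is ∝ p_i/√M_i ∝ n_i/√M_i.
Mole fraction of CH₄ in the effusate = (n_CH₄/√M_CH₄) / (n_CH₄/√M_CH₄ + n_He/√M_He)
= (4.68/√16.04) / (4.68/√16.04 + 4.83/√4.00) = 1.169/(1.169 + 2.415) = 0.326.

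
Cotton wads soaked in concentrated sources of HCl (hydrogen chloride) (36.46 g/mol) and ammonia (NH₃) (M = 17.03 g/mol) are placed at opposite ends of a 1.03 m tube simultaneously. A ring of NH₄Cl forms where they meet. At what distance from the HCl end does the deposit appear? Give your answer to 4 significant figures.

0.4182 m

Graham's law gives d_HCl/d_NH₃ = rate_HCl/rate_NH₃ = √(M_NH₃/M_HCl) = √(17.03/36.46) = 0.6834.
With d_HCl + d_NH₃ = 1.03 m, d_NH₃ = 1.03/(1 + 0.6834) = 0.6118 m.
d_HCl = 1.03 − 0.6118 = 0.4182 m.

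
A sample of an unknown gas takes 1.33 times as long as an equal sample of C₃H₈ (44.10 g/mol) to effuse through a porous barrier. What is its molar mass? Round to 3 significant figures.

78.0 g/mol

Using Graham's law: t_X/t_C₃H₈ = √(M_X/M_C₃H₈).
1.33 = √(M_X/44.10)
M_X = 44.10 × 1.33² = 44.10 × 1.769 = 78.0 g/mol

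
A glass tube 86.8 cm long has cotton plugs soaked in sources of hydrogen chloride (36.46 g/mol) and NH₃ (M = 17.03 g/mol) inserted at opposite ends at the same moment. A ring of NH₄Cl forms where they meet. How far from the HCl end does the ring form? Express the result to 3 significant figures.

Graham's law gives d_HCl/d_NH₃ = rate_HCl/rate_NH₃ = √(M_NH₃/M_HCl) = √(17.03/36.46) = 0.6834.
With d_HCl + d_NH₃ = 86.8 cm, d_NH₃ = 86.8/(1 + 0.6834) = 51.56 cm.
d_HCl = 86.8 − 51.56 = 35.2 cm.

35.2 cm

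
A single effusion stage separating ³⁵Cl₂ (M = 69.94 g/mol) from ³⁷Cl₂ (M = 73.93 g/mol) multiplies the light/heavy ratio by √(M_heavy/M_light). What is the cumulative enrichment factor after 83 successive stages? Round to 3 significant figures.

10.0

Each stage multiplies the ratio by α = √(73.93/69.94), so after 83 stages the overall factor is α^83 = (73.93/69.94)^(83/2).
= 1.05705^(83/2) = 10.0.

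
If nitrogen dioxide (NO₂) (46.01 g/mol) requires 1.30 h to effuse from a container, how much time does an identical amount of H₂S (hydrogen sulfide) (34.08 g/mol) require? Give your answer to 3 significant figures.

Since effusion rate ∝ 1/√M, t_H₂S/t_NO₂ = √(M_H₂S/M_NO₂) = √(34.08/46.01) = √0.7407 = 0.8606.
So the time for H₂S is 1.30 × 0.8606 = 1.12 h.

1.12 h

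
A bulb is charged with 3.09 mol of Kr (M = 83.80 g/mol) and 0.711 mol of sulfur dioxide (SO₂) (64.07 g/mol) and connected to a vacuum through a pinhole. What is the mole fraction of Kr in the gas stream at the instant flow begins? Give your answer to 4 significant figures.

0.7917

Each component's effusion rate ∝ (its partial pressure)·(1/√M) ∝ n_i/√M_i.
Mole fraction of Kr in the effusate = (n_Kr/√M_Kr) / (n_Kr/√M_Kr + n_SO₂/√M_SO₂)
= (3.09/√83.80) / (3.09/√83.80 + 0.711/√64.07) = 0.3375/(0.3375 + 0.08883) = 0.7917.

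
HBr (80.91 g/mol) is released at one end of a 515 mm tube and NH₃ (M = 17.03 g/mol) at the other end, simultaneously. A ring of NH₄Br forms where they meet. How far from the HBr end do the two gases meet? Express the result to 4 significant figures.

162.0 mm

Graham's law gives d_HBr/d_NH₃ = rate_HBr/rate_NH₃ = √(M_NH₃/M_HBr) = √(17.03/80.91) = 0.4588.
With d_HBr + d_NH₃ = 515 mm, d_NH₃ = 515/(1 + 0.4588) = 353.0 mm.
d_HBr = 515 − 353.0 = 162.0 mm.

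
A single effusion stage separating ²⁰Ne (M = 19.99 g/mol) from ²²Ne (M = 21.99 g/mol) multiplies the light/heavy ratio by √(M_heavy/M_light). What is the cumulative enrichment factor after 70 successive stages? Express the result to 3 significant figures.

28.1

Overall factor = α^70 with α = √(21.99/19.99), i.e. (21.99/19.99)^(70/2).
= 1.10005^35 = 28.1.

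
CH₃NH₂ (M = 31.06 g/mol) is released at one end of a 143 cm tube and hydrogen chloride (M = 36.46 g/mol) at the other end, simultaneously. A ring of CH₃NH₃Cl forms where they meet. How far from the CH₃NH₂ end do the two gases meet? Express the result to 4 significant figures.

74.36 cm

Distances travelled in equal time are proportional to diffusion rates, so d_CH₃NH₂/d_HCl = √(M_HCl/M_CH₃NH₂) = √(36.46/31.06) = 1.083.
With d_CH₃NH₂ + d_HCl = 143 cm, d_HCl = 143/(1 + 1.083) = 68.64 cm.
d_CH₃NH₂ = 143 − 68.64 = 74.36 cm.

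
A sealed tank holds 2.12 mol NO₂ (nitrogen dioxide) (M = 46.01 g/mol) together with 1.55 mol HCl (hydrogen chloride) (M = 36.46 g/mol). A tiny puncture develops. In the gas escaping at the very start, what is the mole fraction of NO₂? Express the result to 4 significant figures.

Each component's effusion rate ∝ (its partial pressure)·(1/√M) ∝ n_i/√M_i.
So x_NO₂ in the escaping gas = (n_NO₂/√M_NO₂) / Σ(n_i/√M_i)
= (2.12/√46.01) / (2.12/√46.01 + 1.55/√36.46) = 0.3125/(0.3125 + 0.2567) = 0.5491.

0.5491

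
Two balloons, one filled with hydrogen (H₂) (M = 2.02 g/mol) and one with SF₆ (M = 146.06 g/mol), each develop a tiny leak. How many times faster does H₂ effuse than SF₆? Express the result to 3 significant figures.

By Graham's law, rate_H₂/rate_SF₆ = √(M_SF₆/M_H₂) = √(146.06/2.02) = √72.31 = 8.50.

8.50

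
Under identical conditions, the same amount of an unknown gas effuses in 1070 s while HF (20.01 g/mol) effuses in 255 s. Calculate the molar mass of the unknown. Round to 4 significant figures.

352.3 g/mol

Using Graham's law: t_X/t_HF = √(M_X/M_HF).
1070/255 = 4.196 = √(M_X/20.01)
M_X = 20.01 × 4.196² = 20.01 × 17.61 = 352.3 g/mol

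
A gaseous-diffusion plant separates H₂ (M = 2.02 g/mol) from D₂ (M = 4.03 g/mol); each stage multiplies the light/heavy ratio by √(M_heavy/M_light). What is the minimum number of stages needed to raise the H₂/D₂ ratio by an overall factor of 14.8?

With α = √(4.03/2.02) per stage, ln α = ½ ln(1.99505) = 0.3453.
Need α^N ≥ 14.8 ⇒ N ≥ ln(14.8) / ln α = 2.695 / 0.3453 = 7.80.
So at least 8 stages are needed.

8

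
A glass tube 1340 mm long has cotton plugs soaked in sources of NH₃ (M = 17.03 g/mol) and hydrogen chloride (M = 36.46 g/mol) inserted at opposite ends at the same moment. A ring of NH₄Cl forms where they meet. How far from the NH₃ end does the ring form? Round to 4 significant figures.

In equal time, each gas travels a distance ∝ its rate ∝ 1/√M, so d_NH₃/d_HCl = √(M_HCl/M_NH₃) = √(36.46/17.03) = 1.463.
With d_NH₃ + d_HCl = 1340 mm, d_HCl = 1340/(1 + 1.463) = 544.0 mm.
d_NH₃ = 1340 − 544.0 = 796.0 mm.

796.0 mm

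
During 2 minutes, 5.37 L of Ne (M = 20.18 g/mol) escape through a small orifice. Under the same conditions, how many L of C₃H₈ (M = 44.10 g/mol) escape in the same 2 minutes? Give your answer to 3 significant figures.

3.63 L

From Graham's law, rate_C₃H₈/rate_Ne = √(M_Ne/M_C₃H₈) = √(20.18/44.10) = √0.4576 = 0.6765.
So the volume for C₃H₈ is 5.37 × 0.6765 = 3.63 L.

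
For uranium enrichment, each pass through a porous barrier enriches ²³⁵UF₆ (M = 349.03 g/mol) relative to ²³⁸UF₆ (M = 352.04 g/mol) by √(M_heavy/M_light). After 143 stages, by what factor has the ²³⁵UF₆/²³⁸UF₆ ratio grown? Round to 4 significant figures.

Each stage multiplies the ratio by α = √(352.04/349.03), so after 143 stages the overall factor is α^143 = (352.04/349.03)^(143/2).
= 1.00862^(143/2) = 1.848.

1.848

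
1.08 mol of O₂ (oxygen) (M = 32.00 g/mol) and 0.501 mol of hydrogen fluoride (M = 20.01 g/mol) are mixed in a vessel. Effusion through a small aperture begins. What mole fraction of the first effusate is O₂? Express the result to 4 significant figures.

Rate_i ∝ x_i/√M_i (Graham's law weighted by mole fraction), so the effusate composition follows n_i/√M_i.
Mole fraction of O₂ in the effusate = (n_O₂/√M_O₂) / (n_O₂/√M_O₂ + n_HF/√M_HF)
= (1.08/√32.00) / (1.08/√32.00 + 0.501/√20.01) = 0.1909/(0.1909 + 0.1120) = 0.6303.

0.6303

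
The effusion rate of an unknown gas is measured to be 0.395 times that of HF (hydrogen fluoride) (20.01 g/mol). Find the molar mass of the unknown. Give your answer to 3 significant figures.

128 g/mol

Graham's law gives rate_X/rate_HF = √(M_HF/M_X).
0.395 = √(20.01/M_X)
M_X = 20.01 / 0.395² = 20.01 / 0.1560 = 128 g/mol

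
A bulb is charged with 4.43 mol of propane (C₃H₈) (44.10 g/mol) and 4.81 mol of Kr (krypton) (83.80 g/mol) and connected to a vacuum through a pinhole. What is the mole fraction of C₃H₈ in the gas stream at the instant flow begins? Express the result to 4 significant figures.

0.5594

Each component's effusion rate ∝ (its partial pressure)·(1/√M) ∝ n_i/√M_i.
So x_C₃H₈ in the escaping gas = (n_C₃H₈/√M_C₃H₈) / Σ(n_i/√M_i)
= (4.43/√44.10) / (4.43/√44.10 + 4.81/√83.80) = 0.6671/(0.6671 + 0.5254) = 0.5594.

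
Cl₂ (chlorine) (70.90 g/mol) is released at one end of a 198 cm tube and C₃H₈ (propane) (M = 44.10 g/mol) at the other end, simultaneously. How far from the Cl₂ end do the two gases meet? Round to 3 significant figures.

87.3 cm

The fronts meet when d_Cl₂ + d_C₃H₈ = L with d_Cl₂/d_C₃H₈ = √(M_C₃H₈/M_Cl₂) (Graham's law). Here √(M_C₃H₈/M_Cl₂) = √(44.10/70.90) = 0.7887.
With d_Cl₂ + d_C₃H₈ = 198 cm, d_C₃H₈ = 198/(1 + 0.7887) = 110.7 cm.
d_Cl₂ = 198 − 110.7 = 87.3 cm.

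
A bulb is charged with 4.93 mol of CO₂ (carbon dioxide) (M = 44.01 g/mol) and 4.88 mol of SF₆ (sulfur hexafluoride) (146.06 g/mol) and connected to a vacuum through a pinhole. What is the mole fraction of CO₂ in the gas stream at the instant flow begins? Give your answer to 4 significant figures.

0.6479

The effusion rate of species i is ∝ p_i/√M_i ∝ n_i/√M_i.
So x_CO₂ in the escaping gas = (n_CO₂/√M_CO₂) / Σ(n_i/√M_i)
= (4.93/√44.01) / (4.93/√44.01 + 4.88/√146.06) = 0.7431/(0.7431 + 0.4038) = 0.6479.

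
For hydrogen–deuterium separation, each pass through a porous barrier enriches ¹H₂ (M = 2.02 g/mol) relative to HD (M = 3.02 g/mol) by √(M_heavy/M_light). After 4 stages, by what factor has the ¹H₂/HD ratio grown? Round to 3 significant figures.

2.24

After 4 stages the ratio has grown by (√(3.02/2.02))^4 = (3.02/2.02)^(4/2).
= 1.49505^2 = 2.24.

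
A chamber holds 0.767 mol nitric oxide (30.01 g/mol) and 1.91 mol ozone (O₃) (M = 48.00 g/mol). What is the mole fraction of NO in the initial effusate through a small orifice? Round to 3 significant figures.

Each component's effusion rate ∝ (its partial pressure)·(1/√M) ∝ n_i/√M_i.
Mole fraction of NO in the effusate = (n_NO/√M_NO) / (n_NO/√M_NO + n_O₃/√M_O₃)
= (0.767/√30.01) / (0.767/√30.01 + 1.91/√48.00) = 0.1400/(0.1400 + 0.2757) = 0.337.

0.337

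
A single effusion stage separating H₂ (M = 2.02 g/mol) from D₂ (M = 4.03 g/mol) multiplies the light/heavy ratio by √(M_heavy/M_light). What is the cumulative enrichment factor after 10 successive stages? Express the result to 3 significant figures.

After 10 stages the ratio has grown by (√(4.03/2.02))^10 = (4.03/2.02)^(10/2).
= 1.99505^5 = 31.6.

31.6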